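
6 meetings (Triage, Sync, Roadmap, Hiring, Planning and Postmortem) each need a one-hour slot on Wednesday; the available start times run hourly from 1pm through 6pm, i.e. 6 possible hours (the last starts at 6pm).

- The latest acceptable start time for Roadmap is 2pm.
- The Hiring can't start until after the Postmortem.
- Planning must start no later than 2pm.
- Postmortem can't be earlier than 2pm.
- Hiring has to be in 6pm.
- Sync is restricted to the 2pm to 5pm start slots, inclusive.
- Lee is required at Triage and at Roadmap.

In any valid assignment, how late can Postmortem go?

Postmortem is available from 2pm; downstream work caps Postmortem at 5pm.
Postmortem at 5pm is achievable: Planning=1pm; Hiring=6pm; Triage=2pm; Roadmap=1pm; Sync=2pm; Postmortem=5pm.

5pm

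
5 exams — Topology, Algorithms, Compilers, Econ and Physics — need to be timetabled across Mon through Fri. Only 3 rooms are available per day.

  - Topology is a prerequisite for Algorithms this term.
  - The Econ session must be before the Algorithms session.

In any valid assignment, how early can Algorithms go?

Tue

Precedence pushes Algorithms to at least Tue.
Algorithms at Tue is achievable: Algorithms -> Tue; Compilers -> Mon; Topology -> Mon; Econ -> Mon; Physics -> Tue.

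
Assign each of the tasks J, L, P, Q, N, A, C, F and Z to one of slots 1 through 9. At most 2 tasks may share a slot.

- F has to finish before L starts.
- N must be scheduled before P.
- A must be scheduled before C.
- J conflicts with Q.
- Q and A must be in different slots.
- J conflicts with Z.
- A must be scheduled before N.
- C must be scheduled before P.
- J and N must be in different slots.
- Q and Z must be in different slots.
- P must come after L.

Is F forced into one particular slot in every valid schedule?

F can be 1 (e.g. J in 3; A in 1; L in 2; C in 3; N in 2; Q in 4; F in 1; P in 4; Z in 5) or 2 (e.g. Q=4; A=1; F=2; Z=5; L=3; P=4; C=3; N=2; J=1).

No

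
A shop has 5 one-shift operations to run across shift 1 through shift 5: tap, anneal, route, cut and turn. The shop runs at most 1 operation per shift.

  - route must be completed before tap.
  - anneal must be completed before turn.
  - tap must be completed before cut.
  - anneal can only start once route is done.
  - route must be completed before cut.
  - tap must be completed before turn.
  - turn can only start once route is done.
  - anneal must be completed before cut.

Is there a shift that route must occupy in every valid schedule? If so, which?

shift 1

Downstream work caps route at shift 3.
So route is pinned to shift 1.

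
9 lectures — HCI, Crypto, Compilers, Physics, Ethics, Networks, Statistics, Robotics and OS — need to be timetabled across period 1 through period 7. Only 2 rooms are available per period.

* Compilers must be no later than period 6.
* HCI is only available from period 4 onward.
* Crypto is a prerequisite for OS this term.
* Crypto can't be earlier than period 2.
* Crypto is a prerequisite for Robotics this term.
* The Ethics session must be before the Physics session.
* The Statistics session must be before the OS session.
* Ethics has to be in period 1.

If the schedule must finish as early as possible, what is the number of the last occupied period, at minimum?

period 5

The precedence chain requires at least 2 distinct periods.
With at most 2 per period and 9 lectures, at least 5 periods are needed.
HCI can't be placed before period 4, so the schedule must run through at least period 4.
5 works (last occupied period: period 5): for example Networks -> period 5, Crypto -> period 2, HCI -> period 4, Physics -> period 2, Robotics -> period 3, OS -> period 3, Compilers -> period 4, Statistics -> period 1, Ethics -> period 1.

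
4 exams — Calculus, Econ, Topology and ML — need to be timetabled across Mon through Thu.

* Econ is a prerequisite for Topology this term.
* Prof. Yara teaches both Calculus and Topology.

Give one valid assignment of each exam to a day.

Topology=Tue; Econ=Mon; Calculus=Mon; ML=Mon

Checking: Econ(Mon) before Topology(Tue); Calculus(Mon) != Topology(Tue).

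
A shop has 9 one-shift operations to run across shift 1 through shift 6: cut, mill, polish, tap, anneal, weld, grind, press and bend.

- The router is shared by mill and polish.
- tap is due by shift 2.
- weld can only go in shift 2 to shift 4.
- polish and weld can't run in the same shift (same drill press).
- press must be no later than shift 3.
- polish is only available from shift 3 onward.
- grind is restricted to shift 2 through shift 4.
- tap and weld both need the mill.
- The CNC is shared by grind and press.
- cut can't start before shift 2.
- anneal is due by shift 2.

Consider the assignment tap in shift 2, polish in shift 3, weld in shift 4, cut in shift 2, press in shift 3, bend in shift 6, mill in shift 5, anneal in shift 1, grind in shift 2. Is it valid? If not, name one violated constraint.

Valid

tap is due by shift 2 — holds.
The CNC is shared by grind and press — holds.
tap and weld both need the mill — holds.
grind is restricted to shift 2 through shift 4 — holds.
press must be no later than shift 3 — holds.
cut can't start before shift 2 — holds.
weld can only go in shift 2 to shift 4 — holds.
polish is only available from shift 3 onward — holds.
The router is shared by mill and polish — holds.
anneal is due by shift 2 — holds.
polish and weld can't run in the same shift (same drill press) — holds.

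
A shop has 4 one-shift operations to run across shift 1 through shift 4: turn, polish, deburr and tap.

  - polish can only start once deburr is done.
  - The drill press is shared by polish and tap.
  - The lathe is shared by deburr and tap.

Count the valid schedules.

Splitting on turn: it can be shift 1 (12), shift 2 (12), shift 3 (12), shift 4 (12). Listing each branch's schedules as (polish, deburr, tap) by shift number:
turn=shift 1: (2,1,3) (2,1,4) (3,1,2) (3,1,4) (3,2,1) (3,2,4) (4,1,2) (4,1,3) (4,2,1) (4,2,3) (4,3,1) (4,3,2) — 12.
turn=shift 2: (2,1,3) (2,1,4) (3,1,2) (3,1,4) (3,2,1) (3,2,4) (4,1,2) (4,1,3) (4,2,1) (4,2,3) (4,3,1) (4,3,2) — 12.
turn=shift 3: (2,1,3) (2,1,4) (3,1,2) (3,1,4) (3,2,1) (3,2,4) (4,1,2) (4,1,3) (4,2,1) (4,2,3) (4,3,1) (4,3,2) — 12.
turn=shift 4: (2,1,3) (2,1,4) (3,1,2) (3,1,4) (3,2,1) (3,2,4) (4,1,2) (4,1,3) (4,2,1) (4,2,3) (4,3,1) (4,3,2) — 12.
Summing: 12 + 12 + 12 + 12 = 48.

48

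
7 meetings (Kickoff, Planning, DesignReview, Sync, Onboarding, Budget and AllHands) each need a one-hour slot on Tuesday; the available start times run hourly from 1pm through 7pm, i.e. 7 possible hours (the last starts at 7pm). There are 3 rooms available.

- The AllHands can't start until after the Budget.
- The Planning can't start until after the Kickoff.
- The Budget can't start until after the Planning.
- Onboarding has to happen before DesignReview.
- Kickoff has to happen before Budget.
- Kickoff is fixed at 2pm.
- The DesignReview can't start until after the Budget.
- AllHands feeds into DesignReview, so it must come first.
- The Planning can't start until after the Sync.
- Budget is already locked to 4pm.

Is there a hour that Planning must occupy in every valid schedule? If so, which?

3pm

Kickoff is fixed at 2pm and must come before Planning, so Planning is at least 3pm.
Budget is fixed at 4pm and must come after Planning, so Planning is at most 3pm.
So Planning must be 3pm.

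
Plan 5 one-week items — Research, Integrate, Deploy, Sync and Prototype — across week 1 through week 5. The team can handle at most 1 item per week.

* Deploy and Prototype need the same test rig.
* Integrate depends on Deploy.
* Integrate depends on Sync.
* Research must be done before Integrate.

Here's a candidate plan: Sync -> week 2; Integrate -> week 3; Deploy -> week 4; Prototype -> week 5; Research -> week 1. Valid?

Integrate depends on Sync — holds.
Integrate depends on Deploy — violated.
Research must be done before Integrate — holds.
Deploy and Prototype need the same test rig — holds.
The team can handle at most 1 item per week — holds.

No. Integrate depends on Deploy is not satisfied.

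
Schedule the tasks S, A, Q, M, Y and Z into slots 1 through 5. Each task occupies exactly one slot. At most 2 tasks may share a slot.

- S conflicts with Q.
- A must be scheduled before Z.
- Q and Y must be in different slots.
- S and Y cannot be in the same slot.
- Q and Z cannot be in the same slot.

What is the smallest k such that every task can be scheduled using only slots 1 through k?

3 slots

The precedence chain requires at least 2 distinct slots.
With at most 2 per slot and 6 tasks, at least 3 slots are needed.
3 works (last occupied slot: 3): for example Z=2; A=1; S=1; Y=2; Q=3; M=3.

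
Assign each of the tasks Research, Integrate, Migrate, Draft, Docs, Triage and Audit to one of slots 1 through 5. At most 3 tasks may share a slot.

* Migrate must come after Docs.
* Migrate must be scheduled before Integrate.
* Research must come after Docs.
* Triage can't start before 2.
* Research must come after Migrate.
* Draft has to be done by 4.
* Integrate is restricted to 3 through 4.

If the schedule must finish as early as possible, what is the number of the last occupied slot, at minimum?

3

The precedence chain requires at least 3 distinct slots.
With at most 3 per slot and 7 tasks, at least 3 slots are needed.
3 works (last occupied slot: 3): for example Draft in 1, Migrate in 2, Triage in 2, Docs in 1, Audit in 1, Research in 3, Integrate in 3.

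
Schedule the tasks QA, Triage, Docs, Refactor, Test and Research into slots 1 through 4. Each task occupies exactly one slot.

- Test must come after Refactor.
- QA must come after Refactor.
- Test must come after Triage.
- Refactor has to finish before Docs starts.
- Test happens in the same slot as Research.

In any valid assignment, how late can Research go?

4

Research must be in the same slot as Test, which can't be before 2, so Research is at least 2.
Research at 4 is achievable: Research in 4, Refactor in 1, QA in 2, Triage in 1, Docs in 2, Test in 4.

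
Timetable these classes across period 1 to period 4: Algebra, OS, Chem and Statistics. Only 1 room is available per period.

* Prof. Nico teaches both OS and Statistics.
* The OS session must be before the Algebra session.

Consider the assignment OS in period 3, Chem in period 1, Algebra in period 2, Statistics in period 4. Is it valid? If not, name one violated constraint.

No. The OS session must be before the Algebra session is not satisfied.

Prof. Nico teaches both OS and Statistics — holds.
The OS session must be before the Algebra session — violated.
Only 1 room is available per period — holds.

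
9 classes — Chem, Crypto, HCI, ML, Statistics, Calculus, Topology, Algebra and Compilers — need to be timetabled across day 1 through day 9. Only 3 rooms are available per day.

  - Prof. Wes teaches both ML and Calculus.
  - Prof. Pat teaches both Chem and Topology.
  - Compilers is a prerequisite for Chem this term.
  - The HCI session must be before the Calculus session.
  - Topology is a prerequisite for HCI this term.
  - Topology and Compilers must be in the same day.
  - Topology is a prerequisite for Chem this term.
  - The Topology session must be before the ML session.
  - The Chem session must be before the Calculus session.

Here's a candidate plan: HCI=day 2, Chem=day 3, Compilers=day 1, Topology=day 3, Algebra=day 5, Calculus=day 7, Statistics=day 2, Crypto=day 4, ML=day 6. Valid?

Prof. Wes teaches both ML and Calculus — holds.
Topology is a prerequisite for Chem this term — violated.
The Chem session must be before the Calculus session — holds.
Only 3 rooms are available per day — holds.
Topology and Compilers must be in the same day — violated.
Prof. Pat teaches both Chem and Topology — violated.
Compilers is a prerequisite for Chem this term — holds.
Topology is a prerequisite for HCI this term — violated.
The Topology session must be before the ML session — holds.
The HCI session must be before the Calculus session — holds.

Invalid. Prof. Pat teaches both Chem and Topology.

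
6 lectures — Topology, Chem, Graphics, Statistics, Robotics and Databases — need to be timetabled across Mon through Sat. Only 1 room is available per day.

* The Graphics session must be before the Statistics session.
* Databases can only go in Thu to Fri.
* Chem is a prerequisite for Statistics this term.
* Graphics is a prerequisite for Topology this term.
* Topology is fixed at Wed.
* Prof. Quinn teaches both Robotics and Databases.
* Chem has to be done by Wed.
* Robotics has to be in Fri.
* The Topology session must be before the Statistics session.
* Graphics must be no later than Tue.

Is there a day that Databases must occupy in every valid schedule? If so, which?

Thu

Databases's window is Thu–Fri.
Robotics is fixed at Fri, and Databases can't share a day with Robotics.
So Databases must be Thu.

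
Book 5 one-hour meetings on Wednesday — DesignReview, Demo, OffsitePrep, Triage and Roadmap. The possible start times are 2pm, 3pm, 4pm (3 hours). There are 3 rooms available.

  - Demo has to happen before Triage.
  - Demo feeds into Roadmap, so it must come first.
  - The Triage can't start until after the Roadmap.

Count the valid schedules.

Splitting on DesignReview: it can be 2pm (3), 3pm (3), 4pm (3). Listing each branch's schedules as (Demo, OffsitePrep, Triage, Roadmap):
DesignReview=2pm: (2pm,2pm,4pm,3pm) (2pm,3pm,4pm,3pm) (2pm,4pm,4pm,3pm) — 3.
DesignReview=3pm: (2pm,2pm,4pm,3pm) (2pm,3pm,4pm,3pm) (2pm,4pm,4pm,3pm) — 3.
DesignReview=4pm: (2pm,2pm,4pm,3pm) (2pm,3pm,4pm,3pm) (2pm,4pm,4pm,3pm) — 3.
Summing: 3 + 3 + 3 = 9.

9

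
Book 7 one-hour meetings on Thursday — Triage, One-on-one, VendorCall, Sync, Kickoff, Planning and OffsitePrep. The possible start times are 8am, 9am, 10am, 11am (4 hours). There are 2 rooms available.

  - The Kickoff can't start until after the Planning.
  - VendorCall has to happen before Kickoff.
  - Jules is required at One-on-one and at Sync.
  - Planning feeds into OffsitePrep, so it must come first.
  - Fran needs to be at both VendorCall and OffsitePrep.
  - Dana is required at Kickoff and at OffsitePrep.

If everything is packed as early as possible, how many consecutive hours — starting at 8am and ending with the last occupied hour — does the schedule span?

The precedence chain requires at least 2 distinct hours.
With at most 2 per hour and 7 meetings, at least 4 hours are needed.
4 works (last occupied hour: 11am): for example Kickoff in 9am; Sync in 11am; Triage in 9am; One-on-one in 10am; VendorCall in 8am; Planning in 8am; OffsitePrep in 10am.

4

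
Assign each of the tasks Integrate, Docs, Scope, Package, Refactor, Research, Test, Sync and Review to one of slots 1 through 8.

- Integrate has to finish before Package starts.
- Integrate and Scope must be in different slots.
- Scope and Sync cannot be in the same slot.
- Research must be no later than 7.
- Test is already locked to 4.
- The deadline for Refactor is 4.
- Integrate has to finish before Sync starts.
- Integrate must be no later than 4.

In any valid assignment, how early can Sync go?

2

Precedence pushes Sync to at least 2.
Sync at 2 is achievable: Test=4; Sync=2; Integrate=1; Scope=3; Package=2; Research=1; Review=1; Refactor=1; Docs=1.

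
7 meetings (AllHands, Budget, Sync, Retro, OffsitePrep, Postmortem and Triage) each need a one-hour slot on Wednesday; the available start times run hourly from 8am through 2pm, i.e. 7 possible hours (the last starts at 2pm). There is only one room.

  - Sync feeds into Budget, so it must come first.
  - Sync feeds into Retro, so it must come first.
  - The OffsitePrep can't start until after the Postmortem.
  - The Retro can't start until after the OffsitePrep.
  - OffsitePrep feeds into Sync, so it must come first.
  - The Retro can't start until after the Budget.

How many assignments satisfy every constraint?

42

Splitting on Budget: it can be 11am (6), 12pm (16), 1pm (20). Listing each branch's schedules as (AllHands, Sync, Retro, OffsitePrep, Postmortem, Triage):
Budget=11am: (12pm,10am,1pm,9am,8am,2pm) (12pm,10am,2pm,9am,8am,1pm) (1pm,10am,12pm,9am,8am,2pm) (1pm,10am,2pm,9am,8am,12pm) (2pm,10am,12pm,9am,8am,1pm) (2pm,10am,1pm,9am,8am,12pm) — 6.
Budget=12pm: (8am,11am,1pm,10am,9am,2pm) (8am,11am,2pm,10am,9am,1pm) (9am,11am,1pm,10am,8am,2pm) (9am,11am,2pm,10am,8am,1pm) (10am,11am,1pm,9am,8am,2pm) (10am,11am,2pm,9am,8am,1pm) (11am,10am,1pm,9am,8am,2pm) (11am,10am,2pm,9am,8am,1pm) (1pm,10am,2pm,9am,8am,11am) (1pm,11am,2pm,9am,8am,10am) (1pm,11am,2pm,10am,8am,9am) (1pm,11am,2pm,10am,9am,8am) (2pm,10am,1pm,9am,8am,11am) (2pm,11am,1pm,9am,8am,10am) (2pm,11am,1pm,10am,8am,9am) (2pm,11am,1pm,10am,9am,8am) — 16.
Budget=1pm: (8am,11am,2pm,10am,9am,12pm) (8am,12pm,2pm,10am,9am,11am) (8am,12pm,2pm,11am,9am,10am) (8am,12pm,2pm,11am,10am,9am) (9am,11am,2pm,10am,8am,12pm) (9am,12pm,2pm,10am,8am,11am) (9am,12pm,2pm,11am,8am,10am) (9am,12pm,2pm,11am,10am,8am) (10am,11am,2pm,9am,8am,12pm) (10am,12pm,2pm,9am,8am,11am) (10am,12pm,2pm,11am,8am,9am) (10am,12pm,2pm,11am,9am,8am) (11am,10am,2pm,9am,8am,12pm) (11am,12pm,2pm,9am,8am,10am) (11am,12pm,2pm,10am,8am,9am) (11am,12pm,2pm,10am,9am,8am) (12pm,10am,2pm,9am,8am,11am) (12pm,11am,2pm,9am,8am,10am) (12pm,11am,2pm,10am,8am,9am) (12pm,11am,2pm,10am,9am,8am) — 20.
Summing: 6 + 16 + 20 = 42.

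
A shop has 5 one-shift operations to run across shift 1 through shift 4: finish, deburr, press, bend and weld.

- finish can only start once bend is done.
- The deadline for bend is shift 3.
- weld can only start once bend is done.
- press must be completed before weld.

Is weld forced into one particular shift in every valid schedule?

No

weld can be shift 2 (e.g. bend -> shift 1; finish -> shift 2; deburr -> shift 1; press -> shift 1; weld -> shift 2) or shift 3 (e.g. weld=shift 3, bend=shift 1, press=shift 1, finish=shift 2, deburr=shift 1).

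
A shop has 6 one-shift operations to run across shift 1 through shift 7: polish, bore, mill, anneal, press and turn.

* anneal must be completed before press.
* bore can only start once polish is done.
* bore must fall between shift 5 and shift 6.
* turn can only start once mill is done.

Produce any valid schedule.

bore=shift 5; turn=shift 2; mill=shift 1; polish=shift 1; press=shift 2; anneal=shift 1

Checking: mill(shift 1) before turn(shift 2); anneal(shift 1) before press(shift 2); polish(shift 1) before bore(shift 5); bore=shift 5 in [shift 5,shift 6].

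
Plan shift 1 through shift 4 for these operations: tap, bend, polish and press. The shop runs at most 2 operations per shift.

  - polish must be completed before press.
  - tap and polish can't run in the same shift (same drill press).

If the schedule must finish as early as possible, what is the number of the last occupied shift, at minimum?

The precedence chain requires at least 2 distinct shifts.
With at most 2 per shift and 4 operations, at least 2 shifts are needed.
2 works (last occupied shift: shift 2): for example press -> shift 2; polish -> shift 1; tap -> shift 2; bend -> shift 1.

2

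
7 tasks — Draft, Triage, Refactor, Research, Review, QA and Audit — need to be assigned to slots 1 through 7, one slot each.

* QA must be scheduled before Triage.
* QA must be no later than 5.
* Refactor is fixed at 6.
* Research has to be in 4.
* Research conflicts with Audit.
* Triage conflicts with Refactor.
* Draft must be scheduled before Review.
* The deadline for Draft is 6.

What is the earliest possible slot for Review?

2

Precedence pushes Review to at least 2.
Review at 2 is achievable: Audit -> 1; Refactor -> 6; Research -> 4; Review -> 2; Draft -> 1; QA -> 1; Triage -> 2.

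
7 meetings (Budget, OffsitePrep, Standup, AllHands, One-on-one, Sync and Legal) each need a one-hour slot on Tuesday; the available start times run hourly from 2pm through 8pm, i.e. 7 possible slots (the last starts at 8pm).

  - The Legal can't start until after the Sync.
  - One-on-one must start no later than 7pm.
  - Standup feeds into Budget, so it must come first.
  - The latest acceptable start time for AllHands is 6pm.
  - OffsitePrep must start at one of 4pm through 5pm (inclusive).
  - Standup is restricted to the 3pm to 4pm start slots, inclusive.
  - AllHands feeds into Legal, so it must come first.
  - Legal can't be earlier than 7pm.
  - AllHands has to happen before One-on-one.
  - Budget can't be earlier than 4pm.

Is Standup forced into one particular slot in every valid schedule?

No

Standup can be 3pm (e.g. Legal -> 7pm, Standup -> 3pm, Budget -> 4pm, One-on-one -> 3pm, OffsitePrep -> 4pm, AllHands -> 2pm, Sync -> 2pm) or 4pm (e.g. Budget=5pm, OffsitePrep=4pm, AllHands=2pm, Sync=2pm, Standup=4pm, One-on-one=3pm, Legal=7pm).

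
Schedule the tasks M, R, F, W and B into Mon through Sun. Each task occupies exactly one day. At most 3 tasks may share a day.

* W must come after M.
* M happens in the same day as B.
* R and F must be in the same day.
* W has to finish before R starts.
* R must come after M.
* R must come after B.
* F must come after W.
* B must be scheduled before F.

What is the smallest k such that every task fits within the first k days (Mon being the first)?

The precedence chain requires at least 3 distinct days.
With at most 3 per day and 5 tasks, at least 2 days are needed.
3 works (last occupied day: Wed): for example B=Mon; F=Wed; M=Mon; W=Tue; R=Wed.

3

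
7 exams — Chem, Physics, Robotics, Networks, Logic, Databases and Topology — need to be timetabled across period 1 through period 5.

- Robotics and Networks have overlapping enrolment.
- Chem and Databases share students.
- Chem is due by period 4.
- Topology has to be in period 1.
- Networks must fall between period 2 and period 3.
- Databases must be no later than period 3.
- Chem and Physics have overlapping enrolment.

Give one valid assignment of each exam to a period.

Robotics -> period 1, Logic -> period 1, Networks -> period 2, Chem -> period 2, Databases -> period 1, Physics -> period 1, Topology -> period 1

Checking: Chem(period 2) != Physics(period 1); Chem(period 2) != Databases(period 1); Robotics(period 1) != Networks(period 2); Databases=period 1 in [period 1,period 3]; Topology=period 1 in [period 1,period 1]; Networks=period 2 in [period 2,period 3]; Chem=period 2 in [period 1,period 4].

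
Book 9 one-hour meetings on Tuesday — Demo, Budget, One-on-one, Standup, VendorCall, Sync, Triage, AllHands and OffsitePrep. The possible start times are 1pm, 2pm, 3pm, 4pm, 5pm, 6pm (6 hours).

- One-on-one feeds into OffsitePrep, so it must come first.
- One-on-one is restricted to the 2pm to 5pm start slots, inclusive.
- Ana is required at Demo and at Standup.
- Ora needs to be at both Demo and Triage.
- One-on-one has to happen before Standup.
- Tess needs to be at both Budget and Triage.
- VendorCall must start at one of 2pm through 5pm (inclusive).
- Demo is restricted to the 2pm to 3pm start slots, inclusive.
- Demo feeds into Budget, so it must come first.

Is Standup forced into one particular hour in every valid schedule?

No

Standup can be 3pm (e.g. Standup=3pm, Demo=2pm, Triage=1pm, AllHands=1pm, OffsitePrep=3pm, One-on-one=2pm, Sync=1pm, VendorCall=2pm, Budget=3pm) or 4pm (e.g. AllHands -> 1pm; Triage -> 1pm; Sync -> 1pm; VendorCall -> 2pm; OffsitePrep -> 3pm; Demo -> 2pm; One-on-one -> 2pm; Standup -> 4pm; Budget -> 3pm).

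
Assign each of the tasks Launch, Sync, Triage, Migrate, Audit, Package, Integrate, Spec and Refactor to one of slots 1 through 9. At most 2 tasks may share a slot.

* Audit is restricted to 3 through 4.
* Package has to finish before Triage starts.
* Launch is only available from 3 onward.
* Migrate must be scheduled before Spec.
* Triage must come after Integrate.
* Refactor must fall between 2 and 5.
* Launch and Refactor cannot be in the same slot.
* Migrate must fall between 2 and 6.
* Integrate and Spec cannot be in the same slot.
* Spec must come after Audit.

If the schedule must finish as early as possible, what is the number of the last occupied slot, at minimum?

5

The precedence chain requires at least 2 distinct slots.
With at most 2 per slot and 9 tasks, at least 5 slots are needed.
Propagating the time windows through the other constraints, Spec can't land before 4, so the schedule must run through at least slot 4.
5 works (last occupied slot: 5): for example Spec in 4; Triage in 4; Integrate in 1; Audit in 3; Launch in 3; Package in 1; Refactor in 2; Sync in 5; Migrate in 2.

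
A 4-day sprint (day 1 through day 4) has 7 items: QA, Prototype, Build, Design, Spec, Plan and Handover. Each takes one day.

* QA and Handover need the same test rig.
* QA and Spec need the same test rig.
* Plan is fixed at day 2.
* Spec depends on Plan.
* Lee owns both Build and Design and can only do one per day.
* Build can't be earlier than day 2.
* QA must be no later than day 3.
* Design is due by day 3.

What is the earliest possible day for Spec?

day 3

Precedence pushes Spec to at least day 3.
Spec at day 3 is achievable: Plan -> day 2, Handover -> day 2, QA -> day 1, Prototype -> day 1, Design -> day 1, Build -> day 2, Spec -> day 3.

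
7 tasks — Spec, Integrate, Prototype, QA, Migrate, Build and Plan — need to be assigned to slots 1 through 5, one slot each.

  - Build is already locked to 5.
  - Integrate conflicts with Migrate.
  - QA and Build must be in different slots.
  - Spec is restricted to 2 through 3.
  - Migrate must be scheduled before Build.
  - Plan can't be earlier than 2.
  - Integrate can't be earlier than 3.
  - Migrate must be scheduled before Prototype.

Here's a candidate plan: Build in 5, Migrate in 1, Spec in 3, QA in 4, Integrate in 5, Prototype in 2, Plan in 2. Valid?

Yes

Spec is restricted to 2 through 3 — holds.
Migrate must be scheduled before Build — holds.
Integrate can't be earlier than 3 — holds.
QA and Build must be in different slots — holds.
Migrate must be scheduled before Prototype — holds.
Build is already locked to 5 — holds.
Plan can't be earlier than 2 — holds.
Integrate conflicts with Migrate — holds.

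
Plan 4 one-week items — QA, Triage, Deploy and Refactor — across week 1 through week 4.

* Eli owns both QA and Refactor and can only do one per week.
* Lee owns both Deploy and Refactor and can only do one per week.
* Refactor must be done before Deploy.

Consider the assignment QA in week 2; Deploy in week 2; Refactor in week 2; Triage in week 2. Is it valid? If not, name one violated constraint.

No. Eli owns both QA and Refactor and can only do one per week is not satisfied.

Refactor must be done before Deploy — violated.
Lee owns both Deploy and Refactor and can only do one per week — violated.
Eli owns both QA and Refactor and can only do one per week — violated.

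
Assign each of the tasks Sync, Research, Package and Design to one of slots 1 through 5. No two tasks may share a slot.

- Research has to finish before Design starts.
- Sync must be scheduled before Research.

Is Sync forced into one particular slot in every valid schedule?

No

Sync can be 1 (e.g. Design in 3, Package in 4, Research in 2, Sync in 1) or 2 (e.g. Sync=2, Research=3, Design=4, Package=1).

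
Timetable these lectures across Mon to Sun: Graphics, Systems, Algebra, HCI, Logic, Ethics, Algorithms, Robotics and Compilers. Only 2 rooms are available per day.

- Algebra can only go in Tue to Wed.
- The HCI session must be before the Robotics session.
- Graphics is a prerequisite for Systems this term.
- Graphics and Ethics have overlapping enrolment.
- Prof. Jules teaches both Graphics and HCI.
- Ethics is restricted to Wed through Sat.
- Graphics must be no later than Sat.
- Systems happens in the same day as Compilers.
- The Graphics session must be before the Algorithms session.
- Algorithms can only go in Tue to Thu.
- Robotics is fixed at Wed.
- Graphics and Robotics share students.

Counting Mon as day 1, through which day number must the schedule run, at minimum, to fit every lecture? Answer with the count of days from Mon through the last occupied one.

The precedence chain requires at least 2 distinct days.
With at most 2 per day and 9 lectures, at least 5 days are needed.
Ethics can't be placed before Wed — that is day 3 counting from Mon — so the schedule must run through at least 3 days.
5 works (last occupied day: Fri): for example Algebra=Tue, Compilers=Fri, Systems=Fri, Ethics=Thu, Algorithms=Wed, Logic=Mon, HCI=Tue, Graphics=Mon, Robotics=Wed.

5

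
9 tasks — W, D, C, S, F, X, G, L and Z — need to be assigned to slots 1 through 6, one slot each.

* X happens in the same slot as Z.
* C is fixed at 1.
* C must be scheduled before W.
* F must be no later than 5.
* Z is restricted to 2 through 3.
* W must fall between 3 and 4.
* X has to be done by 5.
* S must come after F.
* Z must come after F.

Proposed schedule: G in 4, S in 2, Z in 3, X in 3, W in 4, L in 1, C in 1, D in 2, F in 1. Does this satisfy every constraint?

F must be no later than 5 — holds.
S must come after F — holds.
Z is restricted to 2 through 3 — holds.
X happens in the same slot as Z — holds.
C must be scheduled before W — holds.
X has to be done by 5 — holds.
Z must come after F — holds.
W must fall between 3 and 4 — holds.
C is fixed at 1 — holds.

Valid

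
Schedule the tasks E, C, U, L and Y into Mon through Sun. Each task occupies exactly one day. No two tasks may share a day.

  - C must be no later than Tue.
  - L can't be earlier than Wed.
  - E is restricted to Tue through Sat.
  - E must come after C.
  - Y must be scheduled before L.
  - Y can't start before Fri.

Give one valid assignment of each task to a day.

U in Wed, L in Sat, Y in Fri, E in Tue, C in Mon

Checking: C(Mon) before E(Tue); Y(Fri) before L(Sat); C=Mon in [Mon,Tue]; Y=Fri in [Fri,Sun]; L=Sat in [Wed,Sun]; E=Tue in [Tue,Sat]; max 1 per day (cap 1).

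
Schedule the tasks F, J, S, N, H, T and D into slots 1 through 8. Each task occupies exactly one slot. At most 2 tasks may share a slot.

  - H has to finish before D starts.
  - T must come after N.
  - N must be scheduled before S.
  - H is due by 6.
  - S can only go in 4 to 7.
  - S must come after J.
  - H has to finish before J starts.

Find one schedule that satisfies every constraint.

N=1, F=3, J=2, S=4, H=1, T=2, D=3

Checking: N(1) before S(4); N(1) before T(2); H(1) before D(3); J(2) before S(4); H(1) before J(2); S=4 in [4,7]; H=1 in [1,6]; max 2 per slot (cap 2).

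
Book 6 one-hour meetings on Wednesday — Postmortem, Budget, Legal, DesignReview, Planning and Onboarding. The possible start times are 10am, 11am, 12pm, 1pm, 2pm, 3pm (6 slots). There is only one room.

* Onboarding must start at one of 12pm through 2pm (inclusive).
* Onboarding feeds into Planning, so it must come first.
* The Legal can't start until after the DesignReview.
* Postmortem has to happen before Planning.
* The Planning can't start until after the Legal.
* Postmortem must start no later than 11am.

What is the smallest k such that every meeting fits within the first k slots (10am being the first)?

The precedence chain requires at least 3 distinct slots.
With at most 1 per slot and 6 meetings, at least 6 slots are needed.
Propagating the time windows through the other constraints, Planning can't land before 1pm — that is slot 4 counting from 10am — so the schedule must run through at least 4 slots.
6 works (last occupied slot: 3pm): for example Onboarding=12pm; Budget=3pm; Planning=2pm; Postmortem=10am; Legal=1pm; DesignReview=11am.

6 slots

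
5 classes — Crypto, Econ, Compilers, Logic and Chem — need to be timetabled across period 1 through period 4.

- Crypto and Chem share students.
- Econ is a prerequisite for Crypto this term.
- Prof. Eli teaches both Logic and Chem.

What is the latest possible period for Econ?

Downstream work caps Econ at period 3.
Econ at period 3 is achievable: Chem in period 2, Compilers in period 1, Econ in period 3, Logic in period 1, Crypto in period 4.

period 3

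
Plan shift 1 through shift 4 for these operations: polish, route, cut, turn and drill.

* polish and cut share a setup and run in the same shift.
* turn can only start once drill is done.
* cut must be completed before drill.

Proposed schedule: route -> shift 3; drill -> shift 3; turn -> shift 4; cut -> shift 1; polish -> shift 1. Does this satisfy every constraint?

turn can only start once drill is done — holds.
cut must be completed before drill — holds.
polish and cut share a setup and run in the same shift — holds.

Valid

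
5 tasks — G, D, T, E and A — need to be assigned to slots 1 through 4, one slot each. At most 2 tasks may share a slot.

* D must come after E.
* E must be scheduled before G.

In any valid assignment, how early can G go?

Precedence pushes G to at least 2.
G at 2 is achievable: A -> 3, G -> 2, D -> 2, T -> 1, E -> 1.

2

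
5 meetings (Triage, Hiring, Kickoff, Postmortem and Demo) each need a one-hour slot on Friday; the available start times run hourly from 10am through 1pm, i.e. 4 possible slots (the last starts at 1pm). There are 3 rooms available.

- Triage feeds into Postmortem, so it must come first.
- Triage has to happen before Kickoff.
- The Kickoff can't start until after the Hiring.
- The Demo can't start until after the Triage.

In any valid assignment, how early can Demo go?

Precedence pushes Demo to at least 11am.
Demo at 11am is achievable: Demo=11am; Postmortem=11am; Triage=10am; Kickoff=11am; Hiring=10am.

11am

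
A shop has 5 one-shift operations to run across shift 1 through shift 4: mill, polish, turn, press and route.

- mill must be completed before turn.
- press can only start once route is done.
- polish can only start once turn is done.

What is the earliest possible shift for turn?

shift 2

Precedence pushes turn to at least shift 2; downstream work caps turn at shift 3.
turn at shift 2 is achievable: press in shift 2; mill in shift 1; polish in shift 3; route in shift 1; turn in shift 2.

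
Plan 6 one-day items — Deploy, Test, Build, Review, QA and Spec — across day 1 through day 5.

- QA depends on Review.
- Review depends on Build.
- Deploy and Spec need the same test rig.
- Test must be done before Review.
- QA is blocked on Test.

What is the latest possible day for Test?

Downstream work caps Test at day 3.
Test at day 3 is achievable: Review=day 4; Test=day 3; Spec=day 2; QA=day 5; Build=day 1; Deploy=day 1.

day 3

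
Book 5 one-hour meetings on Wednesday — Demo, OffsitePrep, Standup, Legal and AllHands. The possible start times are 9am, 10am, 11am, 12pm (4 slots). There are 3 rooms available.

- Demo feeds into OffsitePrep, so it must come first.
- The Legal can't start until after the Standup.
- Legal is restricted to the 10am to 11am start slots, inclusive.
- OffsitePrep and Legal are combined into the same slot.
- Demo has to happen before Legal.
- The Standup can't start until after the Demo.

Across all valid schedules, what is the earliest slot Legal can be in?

Legal is available from 10am; precedence pushes Legal to at least 11am; Legal's own window allows nothing later than 11am.
Legal at 11am is achievable: Legal in 11am; OffsitePrep in 11am; AllHands in 9am; Demo in 9am; Standup in 10am.

11am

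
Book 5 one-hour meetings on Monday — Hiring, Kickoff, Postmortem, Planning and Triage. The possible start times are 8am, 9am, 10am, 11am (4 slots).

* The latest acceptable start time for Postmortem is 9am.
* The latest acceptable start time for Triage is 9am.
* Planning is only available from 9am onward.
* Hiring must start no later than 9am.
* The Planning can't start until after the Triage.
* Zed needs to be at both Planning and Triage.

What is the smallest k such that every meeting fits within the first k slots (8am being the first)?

The precedence chain requires at least 2 distinct slots.
2 works (last occupied slot: 9am): for example Triage=8am, Hiring=8am, Planning=9am, Kickoff=8am, Postmortem=8am.

2 slots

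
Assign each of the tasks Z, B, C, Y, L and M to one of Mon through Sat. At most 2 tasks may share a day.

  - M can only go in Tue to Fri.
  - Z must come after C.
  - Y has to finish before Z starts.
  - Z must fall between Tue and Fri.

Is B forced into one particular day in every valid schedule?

No

B can be Mon (e.g. M in Tue; B in Mon; Z in Wed; Y in Tue; C in Mon; L in Wed) or Tue (e.g. M in Wed; L in Wed; C in Mon; Z in Tue; Y in Mon; B in Tue).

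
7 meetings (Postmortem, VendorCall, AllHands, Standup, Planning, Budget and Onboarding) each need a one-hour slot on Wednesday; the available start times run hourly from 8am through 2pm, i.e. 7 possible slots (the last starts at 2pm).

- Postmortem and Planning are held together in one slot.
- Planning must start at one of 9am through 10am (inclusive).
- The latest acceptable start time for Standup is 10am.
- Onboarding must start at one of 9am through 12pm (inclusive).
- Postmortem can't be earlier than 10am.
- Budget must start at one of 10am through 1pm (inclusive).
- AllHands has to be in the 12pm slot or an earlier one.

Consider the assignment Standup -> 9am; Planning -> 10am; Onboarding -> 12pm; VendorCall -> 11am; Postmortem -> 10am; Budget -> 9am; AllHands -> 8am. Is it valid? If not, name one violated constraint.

Postmortem can't be earlier than 10am — holds.
Postmortem and Planning are held together in one slot — holds.
Onboarding must start at one of 9am through 12pm (inclusive) — holds.
Budget must start at one of 10am through 1pm (inclusive) — violated.
AllHands has to be in the 12pm slot or an earlier one — holds.
The latest acceptable start time for Standup is 10am — holds.
Planning must start at one of 9am through 10am (inclusive) — holds.

No. Budget must start at one of 10am through 1pm (inclusive) is not satisfied.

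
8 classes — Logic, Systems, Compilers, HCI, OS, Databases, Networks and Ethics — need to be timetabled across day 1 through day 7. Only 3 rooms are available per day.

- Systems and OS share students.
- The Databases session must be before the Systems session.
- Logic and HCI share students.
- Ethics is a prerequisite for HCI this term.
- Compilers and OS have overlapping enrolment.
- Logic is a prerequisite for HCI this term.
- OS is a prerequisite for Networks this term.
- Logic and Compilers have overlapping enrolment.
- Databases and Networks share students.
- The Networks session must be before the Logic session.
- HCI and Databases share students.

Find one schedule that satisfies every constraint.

HCI in day 4; Systems in day 2; Networks in day 2; Logic in day 3; Ethics in day 1; Databases in day 1; OS in day 1; Compilers in day 2

Checking: OS(day 1) before Networks(day 2); Networks(day 2) before Logic(day 3); Logic(day 3) before HCI(day 4); Ethics(day 1) before HCI(day 4); Databases(day 1) before Systems(day 2); Compilers(day 2) != OS(day 1); Logic(day 3) != HCI(day 4); Logic(day 3) != Compilers(day 2); Databases(day 1) != Networks(day 2); Systems(day 2) != OS(day 1); HCI(day 4) != Databases(day 1); max 3 per day (cap 3).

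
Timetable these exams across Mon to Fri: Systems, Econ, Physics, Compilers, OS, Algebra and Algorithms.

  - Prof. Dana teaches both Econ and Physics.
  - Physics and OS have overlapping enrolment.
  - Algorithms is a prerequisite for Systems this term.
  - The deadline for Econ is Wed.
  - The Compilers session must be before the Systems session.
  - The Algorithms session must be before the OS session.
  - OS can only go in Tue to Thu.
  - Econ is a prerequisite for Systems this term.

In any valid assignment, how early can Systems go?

Precedence pushes Systems to at least Tue.
Systems at Tue is achievable: Systems in Tue, Physics in Wed, Algebra in Mon, OS in Tue, Econ in Mon, Algorithms in Mon, Compilers in Mon.

Tue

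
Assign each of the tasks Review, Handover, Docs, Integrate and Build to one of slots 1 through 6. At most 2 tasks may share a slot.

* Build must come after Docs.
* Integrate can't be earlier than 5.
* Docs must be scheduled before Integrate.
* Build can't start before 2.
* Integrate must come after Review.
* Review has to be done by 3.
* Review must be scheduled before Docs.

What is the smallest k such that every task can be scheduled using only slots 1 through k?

The precedence chain requires at least 3 distinct slots.
With at most 2 per slot and 5 tasks, at least 3 slots are needed.
Integrate can't be placed before 5, so the schedule must run through at least slot 5.
5 works (last occupied slot: 5): for example Integrate in 5; Review in 1; Build in 3; Handover in 1; Docs in 2.

5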